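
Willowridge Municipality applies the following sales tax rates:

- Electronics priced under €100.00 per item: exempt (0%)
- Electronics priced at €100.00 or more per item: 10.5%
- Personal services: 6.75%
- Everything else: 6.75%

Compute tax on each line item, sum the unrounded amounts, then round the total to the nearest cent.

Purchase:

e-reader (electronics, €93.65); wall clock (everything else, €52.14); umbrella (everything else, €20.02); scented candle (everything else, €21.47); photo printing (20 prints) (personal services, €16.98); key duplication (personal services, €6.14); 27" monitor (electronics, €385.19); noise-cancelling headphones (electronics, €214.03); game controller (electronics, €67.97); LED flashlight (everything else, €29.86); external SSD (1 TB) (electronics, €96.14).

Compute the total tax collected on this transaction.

€72.81

E-reader €93.65: electronics, under €100.00 → 0% → €0.00
Wall clock €52.14: everything else → 6.75% → €3.51945
Umbrella €20.02: everything else → 6.75% → €1.35135
Scented candle €21.47: everything else → 6.75% → €1.449225
Photo printing (20 prints) €16.98: personal services → 6.75% → €1.14615
Key duplication €6.14: personal services → 6.75% → €0.41445
27" monitor €385.19: electronics, €100.00 or more → 10.5% → €40.44495
Noise-cancelling headphones €214.03: electronics, €100.00 or more → 10.5% → €22.47315
Game controller €67.97: electronics, under €100.00 → 0% → €0.00
LED flashlight €29.86: everything else → 6.75% → €2.01555
External SSD (1 TB) €96.14: electronics, under €100.00 → 0% → €0.00
Unrounded tax sum = €72.814275 → €72.81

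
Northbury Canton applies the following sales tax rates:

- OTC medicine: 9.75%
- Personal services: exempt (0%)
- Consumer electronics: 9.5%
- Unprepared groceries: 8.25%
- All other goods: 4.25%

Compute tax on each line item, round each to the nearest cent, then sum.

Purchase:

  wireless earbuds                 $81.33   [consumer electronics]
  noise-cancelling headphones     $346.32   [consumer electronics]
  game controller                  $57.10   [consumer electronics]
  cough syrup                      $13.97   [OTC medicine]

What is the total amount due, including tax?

$546.13

Wireless earbuds $81.33: consumer electronics → 9.5% → $7.73
Noise-cancelling headphones $346.32: consumer electronics → 9.5% → $32.90
Game controller $57.10: consumer electronics → 9.5% → $5.42
Cough syrup $13.97: OTC medicine → 9.75% → $1.36
Subtotal = $498.72; tax = $47.41; total due = $546.13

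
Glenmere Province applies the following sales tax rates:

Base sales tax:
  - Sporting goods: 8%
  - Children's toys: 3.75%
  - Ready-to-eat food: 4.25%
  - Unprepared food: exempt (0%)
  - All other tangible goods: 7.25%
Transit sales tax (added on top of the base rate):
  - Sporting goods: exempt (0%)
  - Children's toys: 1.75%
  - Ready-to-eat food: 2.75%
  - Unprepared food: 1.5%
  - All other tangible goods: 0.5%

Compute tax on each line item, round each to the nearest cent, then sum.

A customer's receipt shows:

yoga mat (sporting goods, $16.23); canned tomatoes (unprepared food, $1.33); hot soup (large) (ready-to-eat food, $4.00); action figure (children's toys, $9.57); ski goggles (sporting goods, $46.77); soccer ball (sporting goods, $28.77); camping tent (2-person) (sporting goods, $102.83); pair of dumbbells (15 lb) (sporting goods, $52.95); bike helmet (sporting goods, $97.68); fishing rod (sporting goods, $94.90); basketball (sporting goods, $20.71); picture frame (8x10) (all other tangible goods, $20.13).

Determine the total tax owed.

$39.26

Yoga mat $16.23: sporting goods → 8% + 0% transit = 8% → $1.30
Canned tomatoes $1.33: unprepared food → 0% + 1.5% transit = 1.5% → $0.02
Hot soup (large) $4.00: ready-to-eat food → 4.25% + 2.75% transit = 7% → $0.28
Action figure $9.57: children's toys → 3.75% + 1.75% transit = 5.5% → $0.53
Ski goggles $46.77: sporting goods → 8% + 0% transit = 8% → $3.74
Soccer ball $28.77: sporting goods → 8% + 0% transit = 8% → $2.30
Camping tent (2-person) $102.83: sporting goods → 8% + 0% transit = 8% → $8.23
Pair of dumbbells (15 lb) $52.95: sporting goods → 8% + 0% transit = 8% → $4.24
Bike helmet $97.68: sporting goods → 8% + 0% transit = 8% → $7.81
Fishing rod $94.90: sporting goods → 8% + 0% transit = 8% → $7.59
Basketball $20.71: sporting goods → 8% + 0% transit = 8% → $1.66
Picture frame (8x10) $20.13: all other tangible goods → 7.25% + 0.5% transit = 7.75% → $1.56
Total tax = $1.30 + $0.02 + $0.28 + $0.53 + $3.74 + $2.30 + $8.23 + $4.24 + $7.81 + $7.59 + $1.66 + $1.56 = $39.26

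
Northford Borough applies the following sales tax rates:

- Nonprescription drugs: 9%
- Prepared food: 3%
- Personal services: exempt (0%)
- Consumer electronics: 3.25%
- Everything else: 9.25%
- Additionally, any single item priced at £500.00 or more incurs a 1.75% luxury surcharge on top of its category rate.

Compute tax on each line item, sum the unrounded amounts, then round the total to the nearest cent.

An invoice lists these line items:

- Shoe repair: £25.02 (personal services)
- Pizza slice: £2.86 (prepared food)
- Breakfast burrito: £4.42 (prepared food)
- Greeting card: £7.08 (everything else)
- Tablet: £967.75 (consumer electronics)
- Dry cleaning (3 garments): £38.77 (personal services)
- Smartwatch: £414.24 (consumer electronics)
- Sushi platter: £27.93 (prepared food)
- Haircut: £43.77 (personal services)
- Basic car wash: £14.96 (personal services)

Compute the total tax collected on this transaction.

£63.56

Shoe repair £25.02: personal services → 0% → £0.00
Pizza slice £2.86: prepared food → 3% → £0.0858
Breakfast burrito £4.42: prepared food → 3% → £0.1326
Greeting card £7.08: everything else → 9.25% → £0.6549
Tablet £967.75: consumer electronics → 3.25% + 1.75% surcharge = 5% → £48.3875
Dry cleaning (3 garments) £38.77: personal services → 0% → £0.00
Smartwatch £414.24: consumer electronics → 3.25% → £13.4628
Sushi platter £27.93: prepared food → 3% → £0.8379
Haircut £43.77: personal services → 0% → £0.00
Basic car wash £14.96: personal services → 0% → £0.00
Unrounded tax sum = £63.5615 → £63.56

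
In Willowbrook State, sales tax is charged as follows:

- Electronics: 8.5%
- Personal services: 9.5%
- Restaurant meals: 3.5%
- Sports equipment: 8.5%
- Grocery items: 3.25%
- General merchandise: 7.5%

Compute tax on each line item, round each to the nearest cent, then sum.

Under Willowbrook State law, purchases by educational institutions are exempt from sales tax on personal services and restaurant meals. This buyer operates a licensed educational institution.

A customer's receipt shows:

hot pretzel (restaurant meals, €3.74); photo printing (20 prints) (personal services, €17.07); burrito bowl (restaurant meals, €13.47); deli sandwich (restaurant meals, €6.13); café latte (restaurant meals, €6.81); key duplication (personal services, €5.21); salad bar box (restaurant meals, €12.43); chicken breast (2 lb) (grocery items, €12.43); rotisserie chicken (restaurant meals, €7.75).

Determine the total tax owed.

€0.40

Hot pretzel €3.74: restaurant meals, buyer-exempt → 0% → €0.00
Photo printing (20 prints) €17.07: personal services, buyer-exempt → 0% → €0.00
Burrito bowl €13.47: restaurant meals, buyer-exempt → 0% → €0.00
Deli sandwich €6.13: restaurant meals, buyer-exempt → 0% → €0.00
Café latte €6.81: restaurant meals, buyer-exempt → 0% → €0.00
Key duplication €5.21: personal services, buyer-exempt → 0% → €0.00
Salad bar box €12.43: restaurant meals, buyer-exempt → 0% → €0.00
Chicken breast (2 lb) €12.43: grocery items → 3.25% → €0.40
Rotisserie chicken €7.75: restaurant meals, buyer-exempt → 0% → €0.00
Total tax = €0.40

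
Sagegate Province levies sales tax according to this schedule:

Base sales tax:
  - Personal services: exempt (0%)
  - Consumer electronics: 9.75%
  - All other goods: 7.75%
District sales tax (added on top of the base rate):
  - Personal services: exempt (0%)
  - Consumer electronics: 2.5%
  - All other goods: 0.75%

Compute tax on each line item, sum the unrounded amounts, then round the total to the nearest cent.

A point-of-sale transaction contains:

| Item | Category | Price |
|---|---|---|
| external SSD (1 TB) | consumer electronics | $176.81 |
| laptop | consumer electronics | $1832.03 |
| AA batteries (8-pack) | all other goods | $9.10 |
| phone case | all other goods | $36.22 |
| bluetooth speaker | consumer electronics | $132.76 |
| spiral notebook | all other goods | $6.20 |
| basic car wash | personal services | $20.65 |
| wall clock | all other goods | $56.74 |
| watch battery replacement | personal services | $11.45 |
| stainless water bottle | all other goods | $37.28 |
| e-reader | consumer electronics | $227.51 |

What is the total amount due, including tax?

External SSD (1 TB) $176.81: consumer electronics → 9.75% + 2.5% district = 12.25% → $21.659225
Laptop $1832.03: consumer electronics → 9.75% + 2.5% district = 12.25% → $224.423675
AA batteries (8-pack) $9.10: all other goods → 7.75% + 0.75% district = 8.5% → $0.7735
Phone case $36.22: all other goods → 7.75% + 0.75% district = 8.5% → $3.0787
Bluetooth speaker $132.76: consumer electronics → 9.75% + 2.5% district = 12.25% → $16.2631
Spiral notebook $6.20: all other goods → 7.75% + 0.75% district = 8.5% → $0.527
Basic car wash $20.65: personal services → 0% + 0% district = 0% → $0.00
Wall clock $56.74: all other goods → 7.75% + 0.75% district = 8.5% → $4.8229
Watch battery replacement $11.45: personal services → 0% + 0% district = 0% → $0.00
Stainless water bottle $37.28: all other goods → 7.75% + 0.75% district = 8.5% → $3.1688
E-reader $227.51: consumer electronics → 9.75% + 2.5% district = 12.25% → $27.869975
Subtotal = $2546.75; unrounded tax = $302.586875 → $302.59; total due = $2849.34

$2849.34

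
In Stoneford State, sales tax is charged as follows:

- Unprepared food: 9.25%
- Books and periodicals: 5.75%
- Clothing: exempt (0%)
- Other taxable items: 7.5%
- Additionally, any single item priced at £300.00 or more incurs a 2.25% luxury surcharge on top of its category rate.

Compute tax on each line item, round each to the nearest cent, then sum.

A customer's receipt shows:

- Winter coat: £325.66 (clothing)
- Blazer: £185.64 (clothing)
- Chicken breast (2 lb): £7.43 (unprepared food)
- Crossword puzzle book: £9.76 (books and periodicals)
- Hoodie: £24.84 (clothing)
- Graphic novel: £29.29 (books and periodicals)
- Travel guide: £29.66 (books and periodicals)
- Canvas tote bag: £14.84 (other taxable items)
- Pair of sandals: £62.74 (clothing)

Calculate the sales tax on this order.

£13.08

Winter coat £325.66: clothing → 0% + 2.25% surcharge = 2.25% → £7.33
Blazer £185.64: clothing → 0% → £0.00
Chicken breast (2 lb) £7.43: unprepared food → 9.25% → £0.69
Crossword puzzle book £9.76: books and periodicals → 5.75% → £0.56
Hoodie £24.84: clothing → 0% → £0.00
Graphic novel £29.29: books and periodicals → 5.75% → £1.68
Travel guide £29.66: books and periodicals → 5.75% → £1.71
Canvas tote bag £14.84: other taxable items → 7.5% → £1.11
Pair of sandals £62.74: clothing → 0% → £0.00
Total tax = £7.33 + £0.69 + £0.56 + £1.68 + £1.71 + £1.11 = £13.08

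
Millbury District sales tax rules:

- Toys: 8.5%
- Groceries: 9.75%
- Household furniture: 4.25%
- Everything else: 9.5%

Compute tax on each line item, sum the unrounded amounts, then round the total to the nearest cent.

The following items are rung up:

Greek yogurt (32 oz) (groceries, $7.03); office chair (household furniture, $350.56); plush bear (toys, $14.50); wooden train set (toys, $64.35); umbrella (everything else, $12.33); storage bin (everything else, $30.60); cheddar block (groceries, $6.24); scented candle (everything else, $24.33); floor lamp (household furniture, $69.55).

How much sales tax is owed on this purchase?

$32.24

Greek yogurt (32 oz) $7.03: groceries → 9.75% → $0.685425
Office chair $350.56: household furniture → 4.25% → $14.8988
Plush bear $14.50: toys → 8.5% → $1.2325
Wooden train set $64.35: toys → 8.5% → $5.46975
Umbrella $12.33: everything else → 9.5% → $1.17135
Storage bin $30.60: everything else → 9.5% → $2.907
Cheddar block $6.24: groceries → 9.75% → $0.6084
Scented candle $24.33: everything else → 9.5% → $2.31135
Floor lamp $69.55: household furniture → 4.25% → $2.955875
Unrounded tax sum = $32.24045 → $32.24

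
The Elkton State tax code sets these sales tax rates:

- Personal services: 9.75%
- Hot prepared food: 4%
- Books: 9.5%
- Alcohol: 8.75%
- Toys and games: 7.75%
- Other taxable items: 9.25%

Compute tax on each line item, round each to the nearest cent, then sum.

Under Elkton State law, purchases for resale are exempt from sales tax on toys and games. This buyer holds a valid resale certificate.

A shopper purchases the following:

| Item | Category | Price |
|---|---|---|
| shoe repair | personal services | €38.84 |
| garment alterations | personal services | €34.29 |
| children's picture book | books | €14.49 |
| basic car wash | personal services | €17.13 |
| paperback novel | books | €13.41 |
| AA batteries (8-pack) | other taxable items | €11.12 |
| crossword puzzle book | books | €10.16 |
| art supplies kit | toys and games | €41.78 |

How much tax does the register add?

Shoe repair €38.84: personal services → 9.75% → €3.79
Garment alterations €34.29: personal services → 9.75% → €3.34
Children's picture book €14.49: books → 9.5% → €1.38
Basic car wash €17.13: personal services → 9.75% → €1.67
Paperback novel €13.41: books → 9.5% → €1.27
AA batteries (8-pack) €11.12: other taxable items → 9.25% → €1.03
Crossword puzzle book €10.16: books → 9.5% → €0.97
Art supplies kit €41.78: toys and games, buyer-exempt → 0% → €0.00
Total tax = €3.79 + €3.34 + €1.38 + €1.67 + €1.27 + €1.03 + €0.97 = €13.45

€13.45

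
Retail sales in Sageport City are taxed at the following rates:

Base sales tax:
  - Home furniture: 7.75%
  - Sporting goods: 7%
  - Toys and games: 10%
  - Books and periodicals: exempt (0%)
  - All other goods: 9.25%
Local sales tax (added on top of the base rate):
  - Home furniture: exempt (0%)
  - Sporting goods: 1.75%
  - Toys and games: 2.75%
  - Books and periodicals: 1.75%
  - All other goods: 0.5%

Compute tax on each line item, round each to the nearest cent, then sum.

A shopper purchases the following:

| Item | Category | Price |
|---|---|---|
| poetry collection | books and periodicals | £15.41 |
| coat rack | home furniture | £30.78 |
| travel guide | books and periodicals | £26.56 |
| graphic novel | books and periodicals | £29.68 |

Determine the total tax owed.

£3.64

Poetry collection £15.41: books and periodicals → 0% + 1.75% local = 1.75% → £0.27
Coat rack £30.78: home furniture → 7.75% + 0% local = 7.75% → £2.39
Travel guide £26.56: books and periodicals → 0% + 1.75% local = 1.75% → £0.46
Graphic novel £29.68: books and periodicals → 0% + 1.75% local = 1.75% → £0.52
Total tax = £0.27 + £2.39 + £0.46 + £0.52 = £3.64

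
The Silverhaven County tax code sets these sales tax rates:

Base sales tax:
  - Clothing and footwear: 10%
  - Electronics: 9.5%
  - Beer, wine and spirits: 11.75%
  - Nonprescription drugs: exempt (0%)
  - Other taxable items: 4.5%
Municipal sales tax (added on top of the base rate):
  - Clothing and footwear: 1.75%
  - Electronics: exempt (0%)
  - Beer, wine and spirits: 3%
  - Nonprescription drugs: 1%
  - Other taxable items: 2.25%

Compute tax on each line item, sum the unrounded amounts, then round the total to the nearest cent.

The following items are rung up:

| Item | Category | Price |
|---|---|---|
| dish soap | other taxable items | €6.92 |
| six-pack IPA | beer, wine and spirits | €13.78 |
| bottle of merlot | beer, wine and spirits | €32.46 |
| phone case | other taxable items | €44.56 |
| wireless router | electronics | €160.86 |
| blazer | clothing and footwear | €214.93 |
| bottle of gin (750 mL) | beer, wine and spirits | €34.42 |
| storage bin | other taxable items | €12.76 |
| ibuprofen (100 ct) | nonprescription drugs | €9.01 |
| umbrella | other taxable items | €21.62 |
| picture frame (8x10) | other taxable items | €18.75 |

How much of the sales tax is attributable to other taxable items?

Dish soap €6.92: other taxable items → 4.5% + 2.25% municipal = 6.75% → €0.4671
Phone case €44.56: other taxable items → 4.5% + 2.25% municipal = 6.75% → €3.0078
Storage bin €12.76: other taxable items → 4.5% + 2.25% municipal = 6.75% → €0.8613
Umbrella €21.62: other taxable items → 4.5% + 2.25% municipal = 6.75% → €1.45935
Picture frame (8x10) €18.75: other taxable items → 4.5% + 2.25% municipal = 6.75% → €1.265625
Tax on other taxable items: unrounded sum = €7.061175 → €7.06

€7.06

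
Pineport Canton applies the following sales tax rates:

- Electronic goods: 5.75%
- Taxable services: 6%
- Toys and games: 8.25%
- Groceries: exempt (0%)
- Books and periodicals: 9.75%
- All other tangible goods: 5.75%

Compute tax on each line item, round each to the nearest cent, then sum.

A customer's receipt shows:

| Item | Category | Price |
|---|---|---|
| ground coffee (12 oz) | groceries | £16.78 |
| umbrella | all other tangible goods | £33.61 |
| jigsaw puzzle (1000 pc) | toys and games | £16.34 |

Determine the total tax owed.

Ground coffee (12 oz) £16.78: groceries → 0% → £0.00
Umbrella £33.61: all other tangible goods → 5.75% → £1.93
Jigsaw puzzle (1000 pc) £16.34: toys and games → 8.25% → £1.35
Total tax = £1.93 + £1.35 = £3.28

£3.28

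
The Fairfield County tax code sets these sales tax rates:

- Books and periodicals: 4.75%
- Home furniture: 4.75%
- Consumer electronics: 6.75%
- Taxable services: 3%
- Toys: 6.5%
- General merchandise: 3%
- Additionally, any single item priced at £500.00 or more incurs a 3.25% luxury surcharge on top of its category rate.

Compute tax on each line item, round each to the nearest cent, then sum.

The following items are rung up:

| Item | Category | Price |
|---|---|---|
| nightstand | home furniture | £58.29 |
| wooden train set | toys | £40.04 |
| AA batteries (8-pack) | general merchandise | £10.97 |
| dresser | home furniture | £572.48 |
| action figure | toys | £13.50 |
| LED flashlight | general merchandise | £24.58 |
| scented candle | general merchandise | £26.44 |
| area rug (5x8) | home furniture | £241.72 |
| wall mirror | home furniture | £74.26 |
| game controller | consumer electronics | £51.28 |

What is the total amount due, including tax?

Nightstand £58.29: home furniture → 4.75% → £2.77
Wooden train set £40.04: toys → 6.5% → £2.60
AA batteries (8-pack) £10.97: general merchandise → 3% → £0.33
Dresser £572.48: home furniture → 4.75% + 3.25% surcharge = 8% → £45.80
Action figure £13.50: toys → 6.5% → £0.88
LED flashlight £24.58: general merchandise → 3% → £0.74
Scented candle £26.44: general merchandise → 3% → £0.79
Area rug (5x8) £241.72: home furniture → 4.75% → £11.48
Wall mirror £74.26: home furniture → 4.75% → £3.53
Game controller £51.28: consumer electronics → 6.75% → £3.46
Subtotal = £1113.56; tax = £72.38; total due = £1185.94

£1185.94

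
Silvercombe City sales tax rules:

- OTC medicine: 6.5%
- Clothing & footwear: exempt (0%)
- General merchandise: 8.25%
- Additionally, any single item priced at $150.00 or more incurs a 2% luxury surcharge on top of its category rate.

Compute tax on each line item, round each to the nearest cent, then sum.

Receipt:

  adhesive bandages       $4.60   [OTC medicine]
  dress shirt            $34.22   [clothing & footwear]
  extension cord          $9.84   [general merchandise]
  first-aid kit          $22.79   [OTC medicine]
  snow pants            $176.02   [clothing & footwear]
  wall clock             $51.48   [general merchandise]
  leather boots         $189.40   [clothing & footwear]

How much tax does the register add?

$14.15

Adhesive bandages $4.60: OTC medicine → 6.5% → $0.30
Dress shirt $34.22: clothing & footwear → 0% → $0.00
Extension cord $9.84: general merchandise → 8.25% → $0.81
First-aid kit $22.79: OTC medicine → 6.5% → $1.48
Snow pants $176.02: clothing & footwear → 0% + 2% surcharge = 2% → $3.52
Wall clock $51.48: general merchandise → 8.25% → $4.25
Leather boots $189.40: clothing & footwear → 0% + 2% surcharge = 2% → $3.79
Total tax = $0.30 + $0.81 + $1.48 + $3.52 + $4.25 + $3.79 = $14.15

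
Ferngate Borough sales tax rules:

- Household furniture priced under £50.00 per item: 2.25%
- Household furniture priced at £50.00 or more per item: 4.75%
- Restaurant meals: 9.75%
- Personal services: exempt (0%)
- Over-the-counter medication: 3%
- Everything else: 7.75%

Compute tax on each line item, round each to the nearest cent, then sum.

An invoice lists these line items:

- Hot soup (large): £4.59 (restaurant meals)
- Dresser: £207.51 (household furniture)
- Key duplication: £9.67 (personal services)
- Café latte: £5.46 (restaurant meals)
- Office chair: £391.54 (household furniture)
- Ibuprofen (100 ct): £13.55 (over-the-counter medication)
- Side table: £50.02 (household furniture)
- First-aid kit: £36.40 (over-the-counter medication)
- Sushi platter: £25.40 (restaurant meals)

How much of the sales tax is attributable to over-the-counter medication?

Ibuprofen (100 ct) £13.55: over-the-counter medication → 3% → £0.41
First-aid kit £36.40: over-the-counter medication → 3% → £1.09
Tax on over-the-counter medication = £0.41 + £1.09 = £1.50

£1.50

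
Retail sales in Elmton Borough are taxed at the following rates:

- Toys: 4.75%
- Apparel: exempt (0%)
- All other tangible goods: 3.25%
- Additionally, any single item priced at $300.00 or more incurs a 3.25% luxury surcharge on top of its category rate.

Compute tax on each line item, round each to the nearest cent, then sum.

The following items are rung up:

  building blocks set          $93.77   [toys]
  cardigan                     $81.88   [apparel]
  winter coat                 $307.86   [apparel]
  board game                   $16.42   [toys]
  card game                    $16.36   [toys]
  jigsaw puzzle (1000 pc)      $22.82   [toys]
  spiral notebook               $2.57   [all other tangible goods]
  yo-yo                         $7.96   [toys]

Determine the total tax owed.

Building blocks set $93.77: toys → 4.75% → $4.45
Cardigan $81.88: apparel → 0% → $0.00
Winter coat $307.86: apparel → 0% + 3.25% surcharge = 3.25% → $10.01
Board game $16.42: toys → 4.75% → $0.78
Card game $16.36: toys → 4.75% → $0.78
Jigsaw puzzle (1000 pc) $22.82: toys → 4.75% → $1.08
Spiral notebook $2.57: all other tangible goods → 3.25% → $0.08
Yo-yo $7.96: toys → 4.75% → $0.38
Total tax = $4.45 + $10.01 + $0.78 + $0.78 + $1.08 + $0.08 + $0.38 = $17.56

$17.56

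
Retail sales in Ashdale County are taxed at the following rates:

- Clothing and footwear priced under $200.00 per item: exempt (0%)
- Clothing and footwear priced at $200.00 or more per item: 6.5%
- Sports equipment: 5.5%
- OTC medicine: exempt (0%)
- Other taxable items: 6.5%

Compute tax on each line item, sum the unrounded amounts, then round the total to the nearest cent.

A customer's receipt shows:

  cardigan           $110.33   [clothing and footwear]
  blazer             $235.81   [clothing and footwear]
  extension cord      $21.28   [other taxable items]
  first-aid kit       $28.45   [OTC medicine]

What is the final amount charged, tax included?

$412.58

Cardigan $110.33: clothing and footwear, under $200.00 → 0% → $0.00
Blazer $235.81: clothing and footwear, $200.00 or more → 6.5% → $15.32765
Extension cord $21.28: other taxable items → 6.5% → $1.3832
First-aid kit $28.45: OTC medicine → 0% → $0.00
Subtotal = $395.87; unrounded tax = $16.71085 → $16.71; total due = $412.58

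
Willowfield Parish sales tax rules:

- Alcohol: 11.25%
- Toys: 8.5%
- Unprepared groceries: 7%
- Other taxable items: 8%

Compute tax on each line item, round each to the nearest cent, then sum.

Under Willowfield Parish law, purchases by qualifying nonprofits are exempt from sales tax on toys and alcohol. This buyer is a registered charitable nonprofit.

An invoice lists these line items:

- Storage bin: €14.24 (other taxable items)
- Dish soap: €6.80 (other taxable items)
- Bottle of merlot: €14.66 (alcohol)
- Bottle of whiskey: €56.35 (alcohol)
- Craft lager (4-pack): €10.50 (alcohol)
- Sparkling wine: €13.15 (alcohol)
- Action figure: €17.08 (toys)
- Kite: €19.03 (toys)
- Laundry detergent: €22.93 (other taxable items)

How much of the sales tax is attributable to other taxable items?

Storage bin €14.24: other taxable items → 8% → €1.14
Dish soap €6.80: other taxable items → 8% → €0.54
Laundry detergent €22.93: other taxable items → 8% → €1.83
Tax on other taxable items = €1.14 + €0.54 + €1.83 = €3.51

€3.51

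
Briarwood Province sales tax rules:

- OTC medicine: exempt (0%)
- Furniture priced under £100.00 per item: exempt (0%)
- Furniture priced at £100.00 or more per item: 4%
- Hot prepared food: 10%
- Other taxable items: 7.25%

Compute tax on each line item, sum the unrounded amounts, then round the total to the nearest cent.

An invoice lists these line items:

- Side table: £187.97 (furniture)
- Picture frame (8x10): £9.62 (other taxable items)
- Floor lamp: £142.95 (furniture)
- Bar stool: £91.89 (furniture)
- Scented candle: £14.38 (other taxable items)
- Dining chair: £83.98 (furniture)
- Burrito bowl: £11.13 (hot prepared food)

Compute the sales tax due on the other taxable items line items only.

£1.74

Picture frame (8x10) £9.62: other taxable items → 7.25% → £0.69745
Scented candle £14.38: other taxable items → 7.25% → £1.04255
Tax on other taxable items: unrounded sum = £1.74 → £1.74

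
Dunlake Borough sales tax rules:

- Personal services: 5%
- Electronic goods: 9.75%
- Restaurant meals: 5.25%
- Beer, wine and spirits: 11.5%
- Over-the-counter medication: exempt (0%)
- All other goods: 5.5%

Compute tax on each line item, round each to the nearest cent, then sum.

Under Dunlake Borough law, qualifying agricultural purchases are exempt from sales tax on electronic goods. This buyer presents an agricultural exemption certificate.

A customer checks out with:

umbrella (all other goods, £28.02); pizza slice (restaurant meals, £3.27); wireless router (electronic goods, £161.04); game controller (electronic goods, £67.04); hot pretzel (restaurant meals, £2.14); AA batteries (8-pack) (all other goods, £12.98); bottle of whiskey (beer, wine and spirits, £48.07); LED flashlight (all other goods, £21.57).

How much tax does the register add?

£9.25

Umbrella £28.02: all other goods → 5.5% → £1.54
Pizza slice £3.27: restaurant meals → 5.25% → £0.17
Wireless router £161.04: electronic goods, buyer-exempt → 0% → £0.00
Game controller £67.04: electronic goods, buyer-exempt → 0% → £0.00
Hot pretzel £2.14: restaurant meals → 5.25% → £0.11
AA batteries (8-pack) £12.98: all other goods → 5.5% → £0.71
Bottle of whiskey £48.07: beer, wine and spirits → 11.5% → £5.53
LED flashlight £21.57: all other goods → 5.5% → £1.19
Total tax = £1.54 + £0.17 + £0.11 + £0.71 + £5.53 + £1.19 = £9.25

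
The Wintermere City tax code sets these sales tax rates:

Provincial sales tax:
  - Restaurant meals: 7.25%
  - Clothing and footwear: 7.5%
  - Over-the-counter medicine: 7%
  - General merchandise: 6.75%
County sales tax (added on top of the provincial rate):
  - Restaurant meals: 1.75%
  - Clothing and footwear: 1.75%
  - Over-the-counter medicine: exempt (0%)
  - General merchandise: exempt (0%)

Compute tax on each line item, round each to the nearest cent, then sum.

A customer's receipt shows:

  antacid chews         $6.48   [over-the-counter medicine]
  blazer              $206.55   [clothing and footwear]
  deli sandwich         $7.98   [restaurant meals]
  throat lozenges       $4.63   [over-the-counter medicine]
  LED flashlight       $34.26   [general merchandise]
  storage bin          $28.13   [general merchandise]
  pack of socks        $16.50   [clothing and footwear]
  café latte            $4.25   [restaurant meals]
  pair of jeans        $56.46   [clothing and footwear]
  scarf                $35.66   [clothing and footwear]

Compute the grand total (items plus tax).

$436.14

Antacid chews $6.48: over-the-counter medicine → 7% + 0% county = 7% → $0.45
Blazer $206.55: clothing and footwear → 7.5% + 1.75% county = 9.25% → $19.11
Deli sandwich $7.98: restaurant meals → 7.25% + 1.75% county = 9% → $0.72
Throat lozenges $4.63: over-the-counter medicine → 7% + 0% county = 7% → $0.32
LED flashlight $34.26: general merchandise → 6.75% + 0% county = 6.75% → $2.31
Storage bin $28.13: general merchandise → 6.75% + 0% county = 6.75% → $1.90
Pack of socks $16.50: clothing and footwear → 7.5% + 1.75% county = 9.25% → $1.53
Café latte $4.25: restaurant meals → 7.25% + 1.75% county = 9% → $0.38
Pair of jeans $56.46: clothing and footwear → 7.5% + 1.75% county = 9.25% → $5.22
Scarf $35.66: clothing and footwear → 7.5% + 1.75% county = 9.25% → $3.30
Subtotal = $400.90; tax = $35.24; total due = $436.14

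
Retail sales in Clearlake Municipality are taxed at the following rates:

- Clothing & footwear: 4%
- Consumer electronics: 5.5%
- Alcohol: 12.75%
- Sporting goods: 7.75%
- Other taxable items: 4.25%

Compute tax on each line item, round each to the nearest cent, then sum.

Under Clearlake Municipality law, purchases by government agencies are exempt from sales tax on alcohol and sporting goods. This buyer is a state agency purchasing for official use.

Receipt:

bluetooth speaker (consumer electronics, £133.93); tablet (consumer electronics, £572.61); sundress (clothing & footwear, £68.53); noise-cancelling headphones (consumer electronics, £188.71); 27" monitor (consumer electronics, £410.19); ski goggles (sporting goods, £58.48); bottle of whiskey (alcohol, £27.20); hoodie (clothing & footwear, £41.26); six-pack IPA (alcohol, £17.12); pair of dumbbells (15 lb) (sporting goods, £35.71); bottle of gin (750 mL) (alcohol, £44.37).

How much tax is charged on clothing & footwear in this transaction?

Sundress £68.53: clothing & footwear → 4% → £2.74
Hoodie £41.26: clothing & footwear → 4% → £1.65
Tax on clothing & footwear = £2.74 + £1.65 = £4.39

£4.39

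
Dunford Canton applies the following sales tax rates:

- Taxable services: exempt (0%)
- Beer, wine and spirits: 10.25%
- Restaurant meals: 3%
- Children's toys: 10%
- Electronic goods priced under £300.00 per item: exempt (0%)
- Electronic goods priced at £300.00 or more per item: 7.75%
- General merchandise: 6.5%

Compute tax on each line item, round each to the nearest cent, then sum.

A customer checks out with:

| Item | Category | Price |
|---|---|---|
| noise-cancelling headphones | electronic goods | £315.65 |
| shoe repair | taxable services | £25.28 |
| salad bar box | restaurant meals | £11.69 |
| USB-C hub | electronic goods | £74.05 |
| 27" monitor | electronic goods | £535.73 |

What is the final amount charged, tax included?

Noise-cancelling headphones £315.65: electronic goods, £300.00 or more → 7.75% → £24.46
Shoe repair £25.28: taxable services → 0% → £0.00
Salad bar box £11.69: restaurant meals → 3% → £0.35
USB-C hub £74.05: electronic goods, under £300.00 → 0% → £0.00
27" monitor £535.73: electronic goods, £300.00 or more → 7.75% → £41.52
Subtotal = £962.40; tax = £66.33; total due = £1028.73

£1028.73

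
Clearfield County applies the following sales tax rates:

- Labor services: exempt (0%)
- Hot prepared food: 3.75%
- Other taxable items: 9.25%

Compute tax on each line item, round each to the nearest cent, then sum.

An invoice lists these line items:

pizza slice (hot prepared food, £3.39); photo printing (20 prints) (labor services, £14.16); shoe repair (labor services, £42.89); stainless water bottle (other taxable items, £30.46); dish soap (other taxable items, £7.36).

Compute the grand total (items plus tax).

Pizza slice £3.39: hot prepared food → 3.75% → £0.13
Photo printing (20 prints) £14.16: labor services → 0% → £0.00
Shoe repair £42.89: labor services → 0% → £0.00
Stainless water bottle £30.46: other taxable items → 9.25% → £2.82
Dish soap £7.36: other taxable items → 9.25% → £0.68
Subtotal = £98.26; tax = £3.63; total due = £101.89

£101.89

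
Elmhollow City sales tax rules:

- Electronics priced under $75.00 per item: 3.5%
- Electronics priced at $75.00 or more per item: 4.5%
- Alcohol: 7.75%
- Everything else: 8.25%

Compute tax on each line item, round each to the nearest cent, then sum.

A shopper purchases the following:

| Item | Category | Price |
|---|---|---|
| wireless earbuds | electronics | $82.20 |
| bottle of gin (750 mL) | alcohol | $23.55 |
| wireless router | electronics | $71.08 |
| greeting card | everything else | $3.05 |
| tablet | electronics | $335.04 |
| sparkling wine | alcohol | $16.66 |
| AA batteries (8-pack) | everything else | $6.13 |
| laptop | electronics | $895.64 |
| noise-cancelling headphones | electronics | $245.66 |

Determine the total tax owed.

Wireless earbuds $82.20: electronics, $75.00 or more → 4.5% → $3.70
Bottle of gin (750 mL) $23.55: alcohol → 7.75% → $1.83
Wireless router $71.08: electronics, under $75.00 → 3.5% → $2.49
Greeting card $3.05: everything else → 8.25% → $0.25
Tablet $335.04: electronics, $75.00 or more → 4.5% → $15.08
Sparkling wine $16.66: alcohol → 7.75% → $1.29
AA batteries (8-pack) $6.13: everything else → 8.25% → $0.51
Laptop $895.64: electronics, $75.00 or more → 4.5% → $40.30
Noise-cancelling headphones $245.66: electronics, $75.00 or more → 4.5% → $11.05
Total tax = $3.70 + $1.83 + $2.49 + $0.25 + $15.08 + $1.29 + $0.51 + $40.30 + $11.05 = $76.50

$76.50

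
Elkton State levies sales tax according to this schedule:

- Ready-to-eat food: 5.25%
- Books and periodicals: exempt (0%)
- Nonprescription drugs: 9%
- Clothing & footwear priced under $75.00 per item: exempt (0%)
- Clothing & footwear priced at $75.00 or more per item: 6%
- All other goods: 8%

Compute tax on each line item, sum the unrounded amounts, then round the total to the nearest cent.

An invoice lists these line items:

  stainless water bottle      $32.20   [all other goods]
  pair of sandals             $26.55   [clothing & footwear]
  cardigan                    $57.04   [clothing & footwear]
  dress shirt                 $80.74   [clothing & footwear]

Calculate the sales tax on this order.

$7.42

Stainless water bottle $32.20: all other goods → 8% → $2.576
Pair of sandals $26.55: clothing & footwear, under $75.00 → 0% → $0.00
Cardigan $57.04: clothing & footwear, under $75.00 → 0% → $0.00
Dress shirt $80.74: clothing & footwear, $75.00 or more → 6% → $4.8444
Unrounded tax sum = $7.4204 → $7.42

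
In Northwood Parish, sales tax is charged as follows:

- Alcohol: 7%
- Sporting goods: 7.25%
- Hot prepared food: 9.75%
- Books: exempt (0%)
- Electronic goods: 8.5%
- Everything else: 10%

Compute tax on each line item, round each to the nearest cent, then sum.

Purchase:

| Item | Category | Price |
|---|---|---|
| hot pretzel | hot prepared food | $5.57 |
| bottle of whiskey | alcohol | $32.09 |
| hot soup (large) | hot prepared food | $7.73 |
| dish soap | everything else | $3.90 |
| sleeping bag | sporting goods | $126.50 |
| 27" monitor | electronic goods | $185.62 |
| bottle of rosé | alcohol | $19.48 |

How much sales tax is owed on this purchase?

$30.24

Hot pretzel $5.57: hot prepared food → 9.75% → $0.54
Bottle of whiskey $32.09: alcohol → 7% → $2.25
Hot soup (large) $7.73: hot prepared food → 9.75% → $0.75
Dish soap $3.90: everything else → 10% → $0.39
Sleeping bag $126.50: sporting goods → 7.25% → $9.17
27" monitor $185.62: electronic goods → 8.5% → $15.78
Bottle of rosé $19.48: alcohol → 7% → $1.36
Total tax = $0.54 + $2.25 + $0.75 + $0.39 + $9.17 + $15.78 + $1.36 = $30.24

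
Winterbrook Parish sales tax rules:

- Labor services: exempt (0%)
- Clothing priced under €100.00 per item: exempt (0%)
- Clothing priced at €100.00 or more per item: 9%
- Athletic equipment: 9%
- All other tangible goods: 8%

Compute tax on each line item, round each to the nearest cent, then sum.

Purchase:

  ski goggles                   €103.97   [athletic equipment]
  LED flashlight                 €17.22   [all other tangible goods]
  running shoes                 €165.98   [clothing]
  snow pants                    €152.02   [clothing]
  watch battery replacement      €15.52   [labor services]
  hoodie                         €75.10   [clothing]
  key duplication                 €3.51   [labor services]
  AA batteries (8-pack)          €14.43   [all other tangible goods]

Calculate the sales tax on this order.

€40.51

Ski goggles €103.97: athletic equipment → 9% → €9.36
LED flashlight €17.22: all other tangible goods → 8% → €1.38
Running shoes €165.98: clothing, €100.00 or more → 9% → €14.94
Snow pants €152.02: clothing, €100.00 or more → 9% → €13.68
Watch battery replacement €15.52: labor services → 0% → €0.00
Hoodie €75.10: clothing, under €100.00 → 0% → €0.00
Key duplication €3.51: labor services → 0% → €0.00
AA batteries (8-pack) €14.43: all other tangible goods → 8% → €1.15
Total tax = €9.36 + €1.38 + €14.94 + €13.68 + €1.15 = €40.51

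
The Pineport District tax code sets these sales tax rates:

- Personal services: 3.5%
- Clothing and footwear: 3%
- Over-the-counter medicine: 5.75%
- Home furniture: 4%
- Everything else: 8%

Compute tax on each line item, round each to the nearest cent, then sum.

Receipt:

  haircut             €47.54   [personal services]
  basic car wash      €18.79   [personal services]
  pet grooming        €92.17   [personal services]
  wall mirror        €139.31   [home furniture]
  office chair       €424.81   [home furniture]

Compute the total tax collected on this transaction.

Haircut €47.54: personal services → 3.5% → €1.66
Basic car wash €18.79: personal services → 3.5% → €0.66
Pet grooming €92.17: personal services → 3.5% → €3.23
Wall mirror €139.31: home furniture → 4% → €5.57
Office chair €424.81: home furniture → 4% → €16.99
Total tax = €1.66 + €0.66 + €3.23 + €5.57 + €16.99 = €28.11

€28.11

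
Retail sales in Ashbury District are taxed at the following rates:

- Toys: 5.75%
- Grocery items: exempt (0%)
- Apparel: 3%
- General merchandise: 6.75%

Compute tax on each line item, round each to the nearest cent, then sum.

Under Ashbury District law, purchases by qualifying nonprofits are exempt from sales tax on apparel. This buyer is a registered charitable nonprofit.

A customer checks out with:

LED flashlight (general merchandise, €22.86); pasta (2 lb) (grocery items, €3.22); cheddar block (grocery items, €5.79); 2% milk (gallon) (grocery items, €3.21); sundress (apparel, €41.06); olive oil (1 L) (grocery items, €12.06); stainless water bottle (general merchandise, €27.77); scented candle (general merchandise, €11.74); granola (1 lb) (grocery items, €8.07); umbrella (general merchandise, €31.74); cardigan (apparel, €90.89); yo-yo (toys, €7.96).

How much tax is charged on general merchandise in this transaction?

€6.34

LED flashlight €22.86: general merchandise → 6.75% → €1.54
Stainless water bottle €27.77: general merchandise → 6.75% → €1.87
Scented candle €11.74: general merchandise → 6.75% → €0.79
Umbrella €31.74: general merchandise → 6.75% → €2.14
Tax on general merchandise = €1.54 + €1.87 + €0.79 + €2.14 = €6.34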